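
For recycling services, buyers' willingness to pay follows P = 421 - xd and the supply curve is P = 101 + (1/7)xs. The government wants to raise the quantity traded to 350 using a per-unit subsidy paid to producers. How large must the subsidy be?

Required subsidy s = 80 per unit

At x = 350, from the demand curve buyers pay Pb = 421 − 1·350 = 71; from the supply curve sellers need Ps = 101 + (1/7)·350 = 151.
The subsidy must fill the gap: s = Ps − Pb = 151 − 71 = 80.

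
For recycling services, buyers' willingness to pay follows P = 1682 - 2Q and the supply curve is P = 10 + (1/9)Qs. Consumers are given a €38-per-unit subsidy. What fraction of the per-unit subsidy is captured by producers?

Pre-subsidy: 1682 - 2Q = 10 + (1/9)Q gives Q* = 792 and P* = 98.
With the rebate, buyers effectively pay Pb = Ps − 38, where Ps is the price sellers receive.
On the curves, Pb = 1682 - 2Q and Ps = 10 + (1/9)Q; the wedge Ps − Pb = 38 gives 10 + (1/9)Q − (1682 - 2Q) = 38, so Q' = 810.
Then Pb = 1682 − 2·810 = 62 and Ps = 10 + (1/9)·810 = 100.
Buyers' price falls by P* − Pb = 98 − 62 = 36; sellers' price rises by Ps − P* = 100 − 98 = 2.
So producers capture 2/38 = 1/19 of each unit of subsidy.

Producer share = 1/19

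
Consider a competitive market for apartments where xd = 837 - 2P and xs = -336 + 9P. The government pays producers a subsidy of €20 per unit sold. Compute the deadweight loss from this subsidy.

Pre-subsidy: 837 - 2P = -336 + 9P gives P* = 1173/11, x* = 6861/11.
With the subsidy, sellers receive Ps = Pb + 20 for each unit, where Pb is the price buyers pay.
Supply in terms of Pb becomes xs = -336 + 9(Pb + 20) = -156 + 9Pb. Setting this equal to demand: 837 - 2Pb = -156 + 9Pb, so Pb = 993/11.
Sellers receive Ps = 993/11 + 20 = 1213/11; x' = 837 − 2·(993/11) = 7221/11.
The subsidy expands output by 7221/11 − 6861/11 = 360/11 past the efficient level; on those units the gap between marginal cost and willingness to pay runs from 0 up to 20.
DWL = ½ × 20 × 360/11 = 3600/11.

Deadweight loss = 3600/11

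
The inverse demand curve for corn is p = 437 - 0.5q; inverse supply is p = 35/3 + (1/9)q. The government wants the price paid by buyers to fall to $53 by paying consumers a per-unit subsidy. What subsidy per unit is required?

At a buyer price of 53, quantity demanded is 874 − 2·53 = 768.
Sellers supply 768 only when they receive ps = 35/3 + (1/9)·768 = 97.
s = ps − pb = 97 − 53 = 44.

Required subsidy s = $44 per unit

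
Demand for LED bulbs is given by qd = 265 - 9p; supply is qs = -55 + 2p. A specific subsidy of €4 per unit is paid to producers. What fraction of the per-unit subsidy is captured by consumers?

Consumer share = 2/11

Pre-subsidy: 265 - 9p = -55 + 2p gives p* = 320/11, q* = 35/11.
With the subsidy, sellers receive ps = pb + 4 for each unit, where pb is the price buyers pay.
Supply in terms of pb becomes qs = -55 + 2(pb + 4) = -47 + 2pb. Setting this equal to demand: 265 - 9pb = -47 + 2pb, so pb = 312/11.
Sellers receive ps = 312/11 + 4 = 356/11; q' = 265 − 9·(312/11) = 107/11.
Buyers' price falls by p* − pb = 320/11 − 312/11 = 8/11; sellers' price rises by ps − p* = 356/11 − 320/11 = 36/11.
So consumers capture (8/11)/4 = 2/11 of each unit of subsidy.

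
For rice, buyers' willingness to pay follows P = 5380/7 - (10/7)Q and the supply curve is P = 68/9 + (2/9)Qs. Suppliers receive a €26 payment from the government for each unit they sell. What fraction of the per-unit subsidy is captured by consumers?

Pre-subsidy: 5380/7 - (10/7)Q = 68/9 + (2/9)Q gives Q* = 461 and P* = 110.
With the subsidy, sellers receive Ps = Pb + 26 for each unit, where Pb is the price buyers pay.
On the curves, Pb = 5380/7 - (10/7)Q and Ps = 68/9 + (2/9)Q; the wedge Ps − Pb = 26 gives 68/9 + (2/9)Q − (5380/7 - (10/7)Q) = 26, so Q' = 476.75.
Then Pb = 5380/7 − (10/7)·476.75 = 87.5 and Ps = 68/9 + (2/9)·476.75 = 113.5.
Buyers' price falls by P* − Pb = 110 − 87.5 = 22.5; sellers' price rises by Ps − P* = 113.5 − 110 = 3.5.
So consumers capture 22.5/26 = 45/52 of each unit of subsidy.

Consumer share = 45/52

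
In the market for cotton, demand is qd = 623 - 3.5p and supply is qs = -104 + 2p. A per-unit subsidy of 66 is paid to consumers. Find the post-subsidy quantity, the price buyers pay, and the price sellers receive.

q' = 2688/11; buyers pay 1190/11; sellers receive 1916/11

Pre-subsidy: 623 - 3.5p = -104 + 2p gives p* = 1454/11, q* = 1764/11.
With the rebate, buyers effectively pay pb = ps − 66, where ps is the price sellers receive.
Demand in terms of ps becomes qd = 623 − 3.5(ps − 66) = 854 - 3.5ps. Setting this equal to supply: 854 - 3.5ps = -104 + 2ps, so ps = 1916/11.
Buyers pay pb = 1916/11 − 66 = 1190/11; q' = -104 + 2·(1916/11) = 2688/11.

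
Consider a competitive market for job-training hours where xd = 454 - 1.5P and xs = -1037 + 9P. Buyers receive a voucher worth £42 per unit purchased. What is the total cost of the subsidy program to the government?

Government cost = £12390

Pre-subsidy: 454 - 1.5P = -1037 + 9P gives P* = 142, x* = 241.
With the rebate, buyers effectively pay Pb = Ps − 42, where Ps is the price sellers receive.
Demand in terms of Ps becomes xd = 454 − 1.5(Ps − 42) = 517 - 1.5Ps. Setting this equal to supply: 517 - 1.5Ps = -1037 + 9Ps, so Ps = 148.
Buyers pay Pb = 148 − 42 = 106; x' = -1037 + 9·148 = 295.
Government outlay = subsidy × quantity = 42 × 295 = 12390.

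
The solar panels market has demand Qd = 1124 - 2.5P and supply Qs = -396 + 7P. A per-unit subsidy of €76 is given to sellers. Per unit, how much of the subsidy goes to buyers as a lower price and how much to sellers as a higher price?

Buyers gain €56 per unit; sellers gain €20 per unit

Pre-subsidy: 1124 - 2.5P = -396 + 7P gives P* = 160, Q* = 724.
With the subsidy, sellers receive Ps = Pb + 76 for each unit, where Pb is the price buyers pay.
Supply in terms of Pb becomes Qs = -396 + 7(Pb + 76) = 136 + 7Pb. Setting this equal to demand: 1124 - 2.5Pb = 136 + 7Pb, so Pb = 104.
Sellers receive Ps = 104 + 76 = 180; Q' = 1124 − 2.5·104 = 864.
Buyers' price falls by P* − Pb = 160 − 104 = 56; sellers' price rises by Ps − P* = 180 − 160 = 20.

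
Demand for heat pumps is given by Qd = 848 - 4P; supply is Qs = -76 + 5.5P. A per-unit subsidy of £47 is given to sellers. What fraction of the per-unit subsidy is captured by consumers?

Pre-subsidy: 848 - 4P = -76 + 5.5P gives P* = 1848/19, Q* = 8720/19.
With the subsidy, sellers receive Ps = Pb + 47 for each unit, where Pb is the price buyers pay.
Supply in terms of Pb becomes Qs = -76 + 5.5(Pb + 47) = 182.5 + 5.5Pb. Setting this equal to demand: 848 - 4Pb = 182.5 + 5.5Pb, so Pb = 1331/19.
Sellers receive Ps = 1331/19 + 47 = 2224/19; Q' = 848 − 4·(1331/19) = 10788/19.
Buyers' price falls by P* − Pb = 1848/19 − 1331/19 = 517/19; sellers' price rises by Ps − P* = 2224/19 − 1848/19 = 376/19.
So consumers capture (517/19)/47 = 11/19 of each unit of subsidy.

Consumer share = 11/19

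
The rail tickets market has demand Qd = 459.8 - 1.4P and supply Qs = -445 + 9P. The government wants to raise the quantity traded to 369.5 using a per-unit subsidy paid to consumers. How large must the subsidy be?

Required subsidy s = 26 per unit

At Q = 369.5, invert demand for the buyer price: Pb = (459.8 − 369.5)/1.4 = 64.5; invert supply for the seller price: Ps = (369.5 − (-445))/9 = 90.5.
The subsidy must fill the gap: s = Ps − Pb = 90.5 − 64.5 = 26.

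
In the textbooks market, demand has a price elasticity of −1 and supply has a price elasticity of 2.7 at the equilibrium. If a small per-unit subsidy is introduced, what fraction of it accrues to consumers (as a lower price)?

For a small subsidy around the equilibrium, the benefit split depends on the relative slopes, which at a point are proportional to the elasticities.
Buyer share = εs/(εs + |εd|) = 2.7/(2.7 + 1) = 27/37; seller share = |εd|/(εs + |εd|) = 10/37.

Consumer share = 27/37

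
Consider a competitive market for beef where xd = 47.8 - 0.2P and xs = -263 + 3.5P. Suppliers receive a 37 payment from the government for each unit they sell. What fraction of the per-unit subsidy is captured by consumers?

Consumer share = 35/37

Pre-subsidy: 47.8 - 0.2P = -263 + 3.5P gives P* = 84, x* = 31.
With the subsidy, sellers receive Ps = Pb + 37 for each unit, where Pb is the price buyers pay.
Supply in terms of Pb becomes xs = -263 + 3.5(Pb + 37) = -133.5 + 3.5Pb. Setting this equal to demand: 47.8 - 0.2Pb = -133.5 + 3.5Pb, so Pb = 49.
Sellers receive Ps = 49 + 37 = 86; x' = 47.8 − 0.2·49 = 38.
Buyers' price falls by P* − Pb = 84 − 49 = 35; sellers' price rises by Ps − P* = 86 − 84 = 2.
So consumers capture 35/37 = 35/37 of each unit of subsidy.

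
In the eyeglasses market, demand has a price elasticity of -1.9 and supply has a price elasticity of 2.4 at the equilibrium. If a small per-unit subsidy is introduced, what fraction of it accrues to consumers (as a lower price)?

For a small subsidy around the equilibrium, the benefit split depends on the relative slopes, which at a point are proportional to the elasticities.
Buyer share = εs/(εs + |εd|) = 2.4/(2.4 + 1.9) = 24/43; seller share = |εd|/(εs + |εd|) = 19/43.

Consumer share = 24/43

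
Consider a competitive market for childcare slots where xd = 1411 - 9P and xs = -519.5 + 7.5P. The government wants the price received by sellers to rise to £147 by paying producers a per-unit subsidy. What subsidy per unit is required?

Required subsidy s = £55 per unit

At a seller price of 147, quantity supplied is -519.5 + 7.5·147 = 583.
Buyers absorb 583 only when they pay Pb with 1411 − 9·Pb = 583, i.e. Pb = 92.
s = Ps − Pb = 147 − 92 = 55.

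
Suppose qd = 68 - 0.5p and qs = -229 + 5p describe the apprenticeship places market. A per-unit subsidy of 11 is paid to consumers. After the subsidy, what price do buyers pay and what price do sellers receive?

Buyers pay 44; sellers receive 55

Pre-subsidy: 68 - 0.5p = -229 + 5p gives p* = 54, q* = 41.
With the rebate, buyers effectively pay pb = ps − 11, where ps is the price sellers receive.
Demand in terms of ps becomes qd = 68 − 0.5(ps − 11) = 73.5 - 0.5ps. Setting this equal to supply: 73.5 - 0.5ps = -229 + 5ps, so ps = 55.
Buyers pay pb = 55 − 11 = 44; q' = -229 + 5·55 = 46.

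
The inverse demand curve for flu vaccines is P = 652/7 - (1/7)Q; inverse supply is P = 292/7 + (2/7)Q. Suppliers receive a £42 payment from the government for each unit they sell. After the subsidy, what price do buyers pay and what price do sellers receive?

Pre-subsidy: 652/7 - (1/7)Q = 292/7 + (2/7)Q gives Q* = 120 and P* = 76.
With the subsidy, sellers receive Ps = Pb + 42 for each unit, where Pb is the price buyers pay.
On the curves, Pb = 652/7 - (1/7)Q and Ps = 292/7 + (2/7)Q; the wedge Ps − Pb = 42 gives 292/7 + (2/7)Q − (652/7 - (1/7)Q) = 42, so Q' = 218.
Then Pb = 652/7 − (1/7)·218 = 62 and Ps = 292/7 + (2/7)·218 = 104.

Buyers pay £62; sellers receive £104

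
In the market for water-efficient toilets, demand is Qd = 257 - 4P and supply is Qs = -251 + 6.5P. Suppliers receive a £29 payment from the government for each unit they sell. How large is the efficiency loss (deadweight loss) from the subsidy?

Pre-subsidy: 257 - 4P = -251 + 6.5P gives P* = 1016/21, Q* = 1333/21.
With the subsidy, sellers receive Ps = Pb + 29 for each unit, where Pb is the price buyers pay.
Supply in terms of Pb becomes Qs = -251 + 6.5(Pb + 29) = -62.5 + 6.5Pb. Setting this equal to demand: 257 - 4Pb = -62.5 + 6.5Pb, so Pb = 213/7.
Sellers receive Ps = 213/7 + 29 = 416/7; Q' = 257 − 4·(213/7) = 947/7.
The subsidy expands output by 947/7 − 1333/21 = 1508/21 past the efficient level; on those units the gap between marginal cost and willingness to pay runs from 0 up to 29.
DWL = ½ × 29 × 1508/21 = 21866/21.

Deadweight loss = 21866/21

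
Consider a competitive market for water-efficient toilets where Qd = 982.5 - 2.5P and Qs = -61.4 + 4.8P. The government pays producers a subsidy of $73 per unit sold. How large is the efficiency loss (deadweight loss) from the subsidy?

Pre-subsidy: 982.5 - 2.5P = -61.4 + 4.8P gives P* = 143, Q* = 625.
With the subsidy, sellers receive Ps = Pb + 73 for each unit, where Pb is the price buyers pay.
Supply in terms of Pb becomes Qs = -61.4 + 4.8(Pb + 73) = 289 + 4.8Pb. Setting this equal to demand: 982.5 - 2.5Pb = 289 + 4.8Pb, so Pb = 95.
Sellers receive Ps = 95 + 73 = 168; Q' = 982.5 − 2.5·95 = 745.
The subsidy expands output by 745 − 625 = 120 past the efficient level; on those units the gap between marginal cost and willingness to pay runs from 0 up to 73.
DWL = ½ × 73 × 120 = 4380.

Deadweight loss = $4380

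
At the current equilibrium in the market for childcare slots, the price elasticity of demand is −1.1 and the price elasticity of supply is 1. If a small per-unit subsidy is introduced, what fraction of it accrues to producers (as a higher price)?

Producer share = 11/21

For a small subsidy around the equilibrium, the benefit split depends on the relative slopes, which at a point are proportional to the elasticities.
Buyer share = εs/(εs + |εd|) = 1/(1 + 1.1) = 10/21; seller share = |εd|/(εs + |εd|) = 11/21.
So producers capture 11/21 of the subsidy.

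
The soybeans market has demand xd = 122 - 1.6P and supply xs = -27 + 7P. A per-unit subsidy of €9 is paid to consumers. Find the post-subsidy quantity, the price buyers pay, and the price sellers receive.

x' = 106; buyers pay €10; sellers receive €19

Pre-subsidy: 122 - 1.6P = -27 + 7P gives P* = 745/43, x* = 4054/43.
With the rebate, buyers effectively pay Pb = Ps − 9, where Ps is the price sellers receive.
Demand in terms of Ps becomes xd = 122 − 1.6(Ps − 9) = 136.4 - 1.6Ps. Setting this equal to supply: 136.4 - 1.6Ps = -27 + 7Ps, so Ps = 19.
Buyers pay Pb = 19 − 9 = 10; x' = -27 + 7·19 = 106.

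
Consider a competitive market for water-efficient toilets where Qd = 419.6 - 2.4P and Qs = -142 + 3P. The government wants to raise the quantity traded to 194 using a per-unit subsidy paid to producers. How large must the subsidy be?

Required subsidy s = 18 per unit

At Q = 194, invert demand for the buyer price: Pb = (419.6 − 194)/2.4 = 94; invert supply for the seller price: Ps = (194 − (-142))/3 = 112.
The subsidy must fill the gap: s = Ps − Pb = 112 − 94 = 18.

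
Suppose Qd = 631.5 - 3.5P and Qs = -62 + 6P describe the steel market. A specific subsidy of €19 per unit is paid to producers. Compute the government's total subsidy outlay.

Government cost = €7942

Pre-subsidy: 631.5 - 3.5P = -62 + 6P gives P* = 73, Q* = 376.
With the subsidy, sellers receive Ps = Pb + 19 for each unit, where Pb is the price buyers pay.
Supply in terms of Pb becomes Qs = -62 + 6(Pb + 19) = 52 + 6Pb. Setting this equal to demand: 631.5 - 3.5Pb = 52 + 6Pb, so Pb = 61.
Sellers receive Ps = 61 + 19 = 80; Q' = 631.5 − 3.5·61 = 418.
Government outlay = subsidy × quantity = 19 × 418 = 7942.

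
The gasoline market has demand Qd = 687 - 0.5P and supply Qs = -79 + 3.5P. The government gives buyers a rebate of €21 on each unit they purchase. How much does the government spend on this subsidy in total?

Pre-subsidy: 687 - 0.5P = -79 + 3.5P gives P* = 191.5, Q* = 591.25.
With the rebate, buyers effectively pay Pb = Ps − 21, where Ps is the price sellers receive.
Demand in terms of Ps becomes Qd = 687 − 0.5(Ps − 21) = 697.5 - 0.5Ps. Setting this equal to supply: 697.5 - 0.5Ps = -79 + 3.5Ps, so Ps = 194.125.
Buyers pay Pb = 194.125 − 21 = 173.125; Q' = -79 + 3.5·194.125 = 600.4375.
Government outlay = subsidy × quantity = 21 × 600.4375 = 12609.1875.

Government cost = €12609.1875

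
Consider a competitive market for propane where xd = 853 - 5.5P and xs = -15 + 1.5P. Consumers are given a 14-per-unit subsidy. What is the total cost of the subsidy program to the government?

Government cost = 2625

Pre-subsidy: 853 - 5.5P = -15 + 1.5P gives P* = 124, x* = 171.
With the rebate, buyers effectively pay Pb = Ps − 14, where Ps is the price sellers receive.
Demand in terms of Ps becomes xd = 853 − 5.5(Ps − 14) = 930 - 5.5Ps. Setting this equal to supply: 930 - 5.5Ps = -15 + 1.5Ps, so Ps = 135.
Buyers pay Pb = 135 − 14 = 121; x' = -15 + 1.5·135 = 187.5.
Government outlay = subsidy × quantity = 14 × 187.5 = 2625.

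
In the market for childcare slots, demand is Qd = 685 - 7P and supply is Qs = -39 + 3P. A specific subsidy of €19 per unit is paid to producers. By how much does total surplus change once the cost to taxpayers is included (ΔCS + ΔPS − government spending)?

Pre-subsidy: 685 - 7P = -39 + 3P gives P* = 72.4, Q* = 178.2.
With the subsidy, sellers receive Ps = Pb + 19 for each unit, where Pb is the price buyers pay.
Supply in terms of Pb becomes Qs = -39 + 3(Pb + 19) = 18 + 3Pb. Setting this equal to demand: 685 - 7Pb = 18 + 3Pb, so Pb = 66.7.
Sellers receive Ps = 66.7 + 19 = 85.7; Q' = 685 − 7·66.7 = 218.1.
ΔCS = ½(178.2 + 218.1)(72.4 − 66.7) = 1129.455; ΔPS = ½(178.2 + 218.1)(85.7 − 72.4) = 2635.395.
Government spending = 19 × 218.1 = 4143.9.
Net change = 1129.455 + 2635.395 − 4143.9 = -379.05. The loss equals the DWL triangle ½·19·39.9.

Net change in total surplus = -€379.05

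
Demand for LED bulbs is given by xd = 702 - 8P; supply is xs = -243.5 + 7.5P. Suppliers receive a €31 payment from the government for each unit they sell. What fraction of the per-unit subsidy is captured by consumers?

Consumer share = 15/31

Pre-subsidy: 702 - 8P = -243.5 + 7.5P gives P* = 61, x* = 214.
With the subsidy, sellers receive Ps = Pb + 31 for each unit, where Pb is the price buyers pay.
Supply in terms of Pb becomes xs = -243.5 + 7.5(Pb + 31) = -11 + 7.5Pb. Setting this equal to demand: 702 - 8Pb = -11 + 7.5Pb, so Pb = 46.
Sellers receive Ps = 46 + 31 = 77; x' = 702 − 8·46 = 334.
Buyers' price falls by P* − Pb = 61 − 46 = 15; sellers' price rises by Ps − P* = 77 − 61 = 16.
So consumers capture 15/31 = 15/31 of each unit of subsidy.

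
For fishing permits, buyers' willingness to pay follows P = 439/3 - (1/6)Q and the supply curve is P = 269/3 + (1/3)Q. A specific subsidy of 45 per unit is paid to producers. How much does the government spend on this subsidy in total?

Pre-subsidy: 439/3 - (1/6)Q = 269/3 + (1/3)Q gives Q* = 340/3 and P* = 1147/9.
With the subsidy, sellers receive Ps = Pb + 45 for each unit, where Pb is the price buyers pay.
On the curves, Pb = 439/3 - (1/6)Q and Ps = 269/3 + (1/3)Q; the wedge Ps − Pb = 45 gives 269/3 + (1/3)Q − (439/3 - (1/6)Q) = 45, so Q' = 610/3.
Then Pb = 439/3 − (1/6)·(610/3) = 1012/9 and Ps = 269/3 + (1/3)·(610/3) = 1417/9.
Government outlay = subsidy × quantity = 45 × 610/3 = 9150.

Government cost = 9150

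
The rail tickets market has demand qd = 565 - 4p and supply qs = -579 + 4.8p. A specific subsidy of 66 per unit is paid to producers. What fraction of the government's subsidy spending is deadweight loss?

Pre-subsidy: 565 - 4p = -579 + 4.8p gives p* = 130, q* = 45.
With the subsidy, sellers receive ps = pb + 66 for each unit, where pb is the price buyers pay.
Supply in terms of pb becomes qs = -579 + 4.8(pb + 66) = -262.2 + 4.8pb. Setting this equal to demand: 565 - 4pb = -262.2 + 4.8pb, so pb = 94.
Sellers receive ps = 94 + 66 = 160; q' = 565 − 4·94 = 189.
ΔCS = ½(45 + 189)(130 − 94) = 4212; ΔPS = ½(45 + 189)(160 − 130) = 3510.
Government spending = 66 × 189 = 12474.
DWL = ½ × 66 × (189 − 45) = 4752; fraction = 4752 / 12474 = 8/21.

DWL / government spending = 8/21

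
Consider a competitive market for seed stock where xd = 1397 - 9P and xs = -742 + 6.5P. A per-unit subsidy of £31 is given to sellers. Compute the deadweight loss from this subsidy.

Deadweight loss = £1813.5

Pre-subsidy: 1397 - 9P = -742 + 6.5P gives P* = 138, x* = 155.
With the subsidy, sellers receive Ps = Pb + 31 for each unit, where Pb is the price buyers pay.
Supply in terms of Pb becomes xs = -742 + 6.5(Pb + 31) = -540.5 + 6.5Pb. Setting this equal to demand: 1397 - 9Pb = -540.5 + 6.5Pb, so Pb = 125.
Sellers receive Ps = 125 + 31 = 156; x' = 1397 − 9·125 = 272.
The subsidy expands output by 272 − 155 = 117 past the efficient level; on those units the gap between marginal cost and willingness to pay runs from 0 up to 31.
DWL = ½ × 31 × 117 = 1813.5.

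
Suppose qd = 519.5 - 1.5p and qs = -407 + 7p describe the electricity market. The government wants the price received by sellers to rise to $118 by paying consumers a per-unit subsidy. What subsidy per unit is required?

Required subsidy s = $51 per unit

At a seller price of 118, quantity supplied is -407 + 7·118 = 419.
Buyers absorb 419 only when they pay pb with 519.5 − 1.5·pb = 419, i.e. pb = 67.
s = ps − pb = 118 − 67 = 51.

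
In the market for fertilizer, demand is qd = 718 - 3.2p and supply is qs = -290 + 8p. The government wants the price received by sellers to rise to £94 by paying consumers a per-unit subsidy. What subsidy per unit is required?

At a seller price of 94, quantity supplied is -290 + 8·94 = 462.
Buyers absorb 462 only when they pay pb with 718 − 3.2·pb = 462, i.e. pb = 80.
s = ps − pb = 94 − 80 = 14.

Required subsidy s = £14 per unit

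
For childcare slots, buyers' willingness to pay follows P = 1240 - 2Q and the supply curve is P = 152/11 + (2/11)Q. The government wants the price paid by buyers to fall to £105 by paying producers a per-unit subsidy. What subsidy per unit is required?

At a buyer price of 105, quantity demanded is 620 − 0.5·105 = 567.5.
Sellers supply 567.5 only when they receive Ps = 152/11 + (2/11)·567.5 = 117.
s = Ps − Pb = 117 − 105 = 12.

Required subsidy s = £12 per unit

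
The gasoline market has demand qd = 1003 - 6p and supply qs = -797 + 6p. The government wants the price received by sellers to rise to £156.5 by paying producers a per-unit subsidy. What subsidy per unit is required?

Required subsidy s = £13 per unit

At a seller price of 156.5, quantity supplied is -797 + 6·156.5 = 142.
Buyers absorb 142 only when they pay pb with 1003 − 6·pb = 142, i.e. pb = 143.5.
s = ps − pb = 156.5 − 143.5 = 13.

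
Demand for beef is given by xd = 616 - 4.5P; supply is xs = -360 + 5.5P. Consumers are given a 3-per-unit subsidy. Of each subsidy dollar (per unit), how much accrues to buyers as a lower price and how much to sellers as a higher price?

Pre-subsidy: 616 - 4.5P = -360 + 5.5P gives P* = 97.6, x* = 176.8.
With the rebate, buyers effectively pay Pb = Ps − 3, where Ps is the price sellers receive.
Demand in terms of Ps becomes xd = 616 − 4.5(Ps − 3) = 629.5 - 4.5Ps. Setting this equal to supply: 629.5 - 4.5Ps = -360 + 5.5Ps, so Ps = 98.95.
Buyers pay Pb = 98.95 − 3 = 95.95; x' = -360 + 5.5·98.95 = 184.225.
Buyers' price falls by P* − Pb = 97.6 − 95.95 = 1.65; sellers' price rises by Ps − P* = 98.95 − 97.6 = 1.35.

Buyers gain 1.65 per unit; sellers gain 1.35 per unit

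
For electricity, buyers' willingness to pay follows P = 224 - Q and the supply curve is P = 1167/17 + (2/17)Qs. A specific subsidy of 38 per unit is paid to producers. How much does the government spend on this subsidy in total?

Pre-subsidy: 224 - Q = 1167/17 + (2/17)Q gives Q* = 139 and P* = 85.
With the subsidy, sellers receive Ps = Pb + 38 for each unit, where Pb is the price buyers pay.
On the curves, Pb = 224 - Q and Ps = 1167/17 + (2/17)Q; the wedge Ps − Pb = 38 gives 1167/17 + (2/17)Q − (224 - Q) = 38, so Q' = 173.
Then Pb = 224 − 1·173 = 51 and Ps = 1167/17 + (2/17)·173 = 89.
Government outlay = subsidy × quantity = 38 × 173 = 6574.

Government cost = 6574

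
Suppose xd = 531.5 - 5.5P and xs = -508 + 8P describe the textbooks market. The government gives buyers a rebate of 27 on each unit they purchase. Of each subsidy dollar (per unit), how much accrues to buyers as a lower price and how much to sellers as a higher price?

Buyers gain 16 per unit; sellers gain 11 per unit

Pre-subsidy: 531.5 - 5.5P = -508 + 8P gives P* = 77, x* = 108.
With the rebate, buyers effectively pay Pb = Ps − 27, where Ps is the price sellers receive.
Demand in terms of Ps becomes xd = 531.5 − 5.5(Ps − 27) = 680 - 5.5Ps. Setting this equal to supply: 680 - 5.5Ps = -508 + 8Ps, so Ps = 88.
Buyers pay Pb = 88 − 27 = 61; x' = -508 + 8·88 = 196.
Buyers' price falls by P* − Pb = 77 − 61 = 16; sellers' price rises by Ps − P* = 88 − 77 = 11.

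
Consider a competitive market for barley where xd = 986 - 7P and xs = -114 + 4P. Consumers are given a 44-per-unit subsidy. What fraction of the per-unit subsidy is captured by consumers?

Pre-subsidy: 986 - 7P = -114 + 4P gives P* = 100, x* = 286.
With the rebate, buyers effectively pay Pb = Ps − 44, where Ps is the price sellers receive.
Demand in terms of Ps becomes xd = 986 − 7(Ps − 44) = 1294 - 7Ps. Setting this equal to supply: 1294 - 7Ps = -114 + 4Ps, so Ps = 128.
Buyers pay Pb = 128 − 44 = 84; x' = -114 + 4·128 = 398.
Buyers' price falls by P* − Pb = 100 − 84 = 16; sellers' price rises by Ps − P* = 128 − 100 = 28.
So consumers capture 16/44 = 4/11 of each unit of subsidy.

Consumer share = 4/11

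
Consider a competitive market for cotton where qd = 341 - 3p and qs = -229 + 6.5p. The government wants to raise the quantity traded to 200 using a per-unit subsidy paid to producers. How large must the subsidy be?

Required subsidy s = 19 per unit

At q = 200, invert demand for the buyer price: pb = (341 − 200)/3 = 47; invert supply for the seller price: ps = (200 − (-229))/6.5 = 66.
The subsidy must fill the gap: s = ps − pb = 66 − 47 = 19.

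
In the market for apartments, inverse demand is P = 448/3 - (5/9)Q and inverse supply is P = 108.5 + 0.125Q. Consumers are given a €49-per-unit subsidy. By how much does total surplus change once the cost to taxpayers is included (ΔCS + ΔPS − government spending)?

Net change in total surplus = -€1764

Pre-subsidy: 448/3 - (5/9)Q = 108.5 + 0.125Q gives Q* = 60 and P* = 116.
With the rebate, buyers effectively pay Pb = Ps − 49, where Ps is the price sellers receive.
On the curves, Pb = 448/3 - (5/9)Q and Ps = 108.5 + 0.125Q; the wedge Ps − Pb = 49 gives 108.5 + 0.125Q − (448/3 - (5/9)Q) = 49, so Q' = 132.
Then Pb = 448/3 − (5/9)·132 = 76 and Ps = 108.5 + 0.125·132 = 125.
ΔCS = ½(60 + 132)(116 − 76) = 3840; ΔPS = ½(60 + 132)(125 − 116) = 864.
Government spending = 49 × 132 = 6468.
Net change = 3840 + 864 − 6468 = -1764. The loss equals the DWL triangle ½·49·72.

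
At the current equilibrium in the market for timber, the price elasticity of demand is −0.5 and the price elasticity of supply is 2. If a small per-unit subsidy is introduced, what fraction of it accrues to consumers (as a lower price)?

Consumer share = 0.8

For a small subsidy around the equilibrium, the benefit split depends on the relative slopes, which at a point are proportional to the elasticities.
Buyer share = εs/(εs + |εd|) = 2/(2 + 0.5) = 0.8; seller share = |εd|/(εs + |εd|) = 0.2.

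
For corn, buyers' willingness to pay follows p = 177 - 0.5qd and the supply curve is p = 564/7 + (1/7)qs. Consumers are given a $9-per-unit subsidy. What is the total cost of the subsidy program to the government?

Pre-subsidy: 177 - 0.5q = 564/7 + (1/7)q gives q* = 150 and p* = 102.
With the rebate, buyers effectively pay pb = ps − 9, where ps is the price sellers receive.
On the curves, pb = 177 - 0.5q and ps = 564/7 + (1/7)q; the wedge ps − pb = 9 gives 564/7 + (1/7)q − (177 - 0.5q) = 9, so q' = 164.
Then pb = 177 − 0.5·164 = 95 and ps = 564/7 + (1/7)·164 = 104.
Government outlay = subsidy × quantity = 9 × 164 = 1476.

Government cost = $1476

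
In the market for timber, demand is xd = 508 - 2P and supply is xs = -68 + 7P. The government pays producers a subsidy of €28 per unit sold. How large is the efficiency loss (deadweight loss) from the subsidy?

Deadweight loss = 5488/9

Pre-subsidy: 508 - 2P = -68 + 7P gives P* = 64, x* = 380.
With the subsidy, sellers receive Ps = Pb + 28 for each unit, where Pb is the price buyers pay.
Supply in terms of Pb becomes xs = -68 + 7(Pb + 28) = 128 + 7Pb. Setting this equal to demand: 508 - 2Pb = 128 + 7Pb, so Pb = 380/9.
Sellers receive Ps = 380/9 + 28 = 632/9; x' = 508 − 2·(380/9) = 3812/9.
The subsidy expands output by 3812/9 − 380 = 392/9 past the efficient level; on those units the gap between marginal cost and willingness to pay runs from 0 up to 28.
DWL = ½ × 28 × 392/9 = 5488/9.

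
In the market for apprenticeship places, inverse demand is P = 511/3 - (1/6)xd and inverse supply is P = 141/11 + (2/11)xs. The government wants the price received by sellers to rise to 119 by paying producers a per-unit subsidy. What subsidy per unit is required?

Required subsidy s = 46 per unit

At a seller price of 119, quantity supplied is -70.5 + 5.5·119 = 584.
Buyers absorb 584 only when they pay Pb = 511/3 − (1/6)·584 = 73.
s = Ps − Pb = 119 − 73 = 46.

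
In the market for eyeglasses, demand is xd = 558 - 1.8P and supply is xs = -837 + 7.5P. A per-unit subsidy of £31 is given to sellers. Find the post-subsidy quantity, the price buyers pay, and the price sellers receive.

x' = 333; buyers pay £125; sellers receive £156

Pre-subsidy: 558 - 1.8P = -837 + 7.5P gives P* = 150, x* = 288.
With the subsidy, sellers receive Ps = Pb + 31 for each unit, where Pb is the price buyers pay.
Supply in terms of Pb becomes xs = -837 + 7.5(Pb + 31) = -604.5 + 7.5Pb. Setting this equal to demand: 558 - 1.8Pb = -604.5 + 7.5Pb, so Pb = 125.
Sellers receive Ps = 125 + 31 = 156; x' = 558 − 1.8·125 = 333.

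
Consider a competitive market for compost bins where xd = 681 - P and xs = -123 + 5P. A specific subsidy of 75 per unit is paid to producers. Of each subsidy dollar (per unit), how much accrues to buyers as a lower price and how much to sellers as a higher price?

Pre-subsidy: 681 - P = -123 + 5P gives P* = 134, x* = 547.
With the subsidy, sellers receive Ps = Pb + 75 for each unit, where Pb is the price buyers pay.
Supply in terms of Pb becomes xs = -123 + 5(Pb + 75) = 252 + 5Pb. Setting this equal to demand: 681 - Pb = 252 + 5Pb, so Pb = 71.5.
Sellers receive Ps = 71.5 + 75 = 146.5; x' = 681 − 1·71.5 = 609.5.
Buyers' price falls by P* − Pb = 134 − 71.5 = 62.5; sellers' price rises by Ps − P* = 146.5 − 134 = 12.5.

Buyers gain 62.5 per unit; sellers gain 12.5 per unit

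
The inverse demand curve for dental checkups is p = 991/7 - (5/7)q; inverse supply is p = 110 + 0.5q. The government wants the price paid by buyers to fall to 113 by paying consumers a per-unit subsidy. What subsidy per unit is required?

Required subsidy s = 17 per unit

At a buyer price of 113, quantity demanded is 198.2 − 1.4·113 = 40.
Sellers supply 40 only when they receive ps = 110 + 0.5·40 = 130.
s = ps − pb = 130 − 113 = 17.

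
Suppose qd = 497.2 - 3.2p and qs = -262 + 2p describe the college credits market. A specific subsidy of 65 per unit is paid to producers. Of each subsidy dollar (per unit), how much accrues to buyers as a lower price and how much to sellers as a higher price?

Buyers gain 25 per unit; sellers gain 40 per unit

Pre-subsidy: 497.2 - 3.2p = -262 + 2p gives p* = 146, q* = 30.
With the subsidy, sellers receive ps = pb + 65 for each unit, where pb is the price buyers pay.
Supply in terms of pb becomes qs = -262 + 2(pb + 65) = -132 + 2pb. Setting this equal to demand: 497.2 - 3.2pb = -132 + 2pb, so pb = 121.
Sellers receive ps = 121 + 65 = 186; q' = 497.2 − 3.2·121 = 110.
Buyers' price falls by p* − pb = 146 − 121 = 25; sellers' price rises by ps − p* = 186 − 146 = 40.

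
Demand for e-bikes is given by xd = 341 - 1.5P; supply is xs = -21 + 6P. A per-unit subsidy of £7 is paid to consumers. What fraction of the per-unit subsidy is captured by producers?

Pre-subsidy: 341 - 1.5P = -21 + 6P gives P* = 724/15, x* = 268.6.
With the rebate, buyers effectively pay Pb = Ps − 7, where Ps is the price sellers receive.
Demand in terms of Ps becomes xd = 341 − 1.5(Ps − 7) = 351.5 - 1.5Ps. Setting this equal to supply: 351.5 - 1.5Ps = -21 + 6Ps, so Ps = 149/3.
Buyers pay Pb = 149/3 − 7 = 128/3; x' = -21 + 6·(149/3) = 277.
Buyers' price falls by P* − Pb = 724/15 − 128/3 = 5.6; sellers' price rises by Ps − P* = 149/3 − 724/15 = 1.4.
So producers capture 1.4/7 = 0.2 of each unit of subsidy.

Producer share = 0.2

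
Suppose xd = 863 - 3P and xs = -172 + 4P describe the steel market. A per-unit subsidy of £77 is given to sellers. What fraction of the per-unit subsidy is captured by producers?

Pre-subsidy: 863 - 3P = -172 + 4P gives P* = 1035/7, x* = 2936/7.
With the subsidy, sellers receive Ps = Pb + 77 for each unit, where Pb is the price buyers pay.
Supply in terms of Pb becomes xs = -172 + 4(Pb + 77) = 136 + 4Pb. Setting this equal to demand: 863 - 3Pb = 136 + 4Pb, so Pb = 727/7.
Sellers receive Ps = 727/7 + 77 = 1266/7; x' = 863 − 3·(727/7) = 3860/7.
Buyers' price falls by P* − Pb = 1035/7 − 727/7 = 44; sellers' price rises by Ps − P* = 1266/7 − 1035/7 = 33.
So producers capture 33/77 = 3/7 of each unit of subsidy.

Producer share = 3/7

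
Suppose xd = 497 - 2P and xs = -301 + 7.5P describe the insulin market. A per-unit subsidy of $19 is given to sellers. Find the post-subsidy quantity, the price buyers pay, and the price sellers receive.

Pre-subsidy: 497 - 2P = -301 + 7.5P gives P* = 84, x* = 329.
With the subsidy, sellers receive Ps = Pb + 19 for each unit, where Pb is the price buyers pay.
Supply in terms of Pb becomes xs = -301 + 7.5(Pb + 19) = -158.5 + 7.5Pb. Setting this equal to demand: 497 - 2Pb = -158.5 + 7.5Pb, so Pb = 69.
Sellers receive Ps = 69 + 19 = 88; x' = 497 − 2·69 = 359.

x' = 359; buyers pay $69; sellers receive $88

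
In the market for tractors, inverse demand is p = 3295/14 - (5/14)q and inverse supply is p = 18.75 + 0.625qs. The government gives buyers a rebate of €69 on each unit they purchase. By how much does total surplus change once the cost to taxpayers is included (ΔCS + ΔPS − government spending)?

Pre-subsidy: 3295/14 - (5/14)q = 18.75 + 0.625q gives q* = 2426/11 and p* = 3445/22.
With the rebate, buyers effectively pay pb = ps − 69, where ps is the price sellers receive.
On the curves, pb = 3295/14 - (5/14)q and ps = 18.75 + 0.625q; the wedge ps − pb = 69 gives 18.75 + 0.625q − (3295/14 - (5/14)q) = 69, so q' = 290.8.
Then pb = 3295/14 − (5/14)·290.8 = 131.5 and ps = 18.75 + 0.625·290.8 = 200.5.
ΔCS = ½(2426/11 + 290.8)(3445/22 − 131.5) = 3881112/605; ΔPS = ½(2426/11 + 290.8)(200.5 − 3445/22) = 6791946/605.
Government spending = 69 × 290.8 = 20065.2.
Net change = 3881112/605 + 6791946/605 − 20065.2 = -133308/55. The loss equals the DWL triangle ½·69·3864/55.

Net change in total surplus = -133308/55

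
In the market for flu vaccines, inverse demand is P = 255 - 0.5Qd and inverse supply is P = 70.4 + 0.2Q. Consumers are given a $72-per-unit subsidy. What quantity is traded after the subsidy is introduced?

Pre-subsidy: 255 - 0.5Q = 70.4 + 0.2Q gives Q* = 1846/7 and P* = 862/7.
With the rebate, buyers effectively pay Pb = Ps − 72, where Ps is the price sellers receive.
On the curves, Pb = 255 - 0.5Q and Ps = 70.4 + 0.2Q; the wedge Ps − Pb = 72 gives 70.4 + 0.2Q − (255 - 0.5Q) = 72, so Q' = 2566/7.
Then Pb = 255 − 0.5·(2566/7) = 502/7 and Ps = 70.4 + 0.2·(2566/7) = 1006/7.

Q' = 2566/7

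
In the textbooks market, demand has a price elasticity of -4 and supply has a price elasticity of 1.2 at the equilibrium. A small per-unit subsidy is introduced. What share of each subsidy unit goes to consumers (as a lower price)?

For a small subsidy around the equilibrium, the benefit split depends on the relative slopes, which at a point are proportional to the elasticities.
Buyer share = εs/(εs + |εd|) = 1.2/(1.2 + 4) = 3/13; seller share = |εd|/(εs + |εd|) = 10/13.

Consumer share = 3/13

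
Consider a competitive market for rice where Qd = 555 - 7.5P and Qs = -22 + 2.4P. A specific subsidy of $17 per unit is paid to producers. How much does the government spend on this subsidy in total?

Government cost = 83470/33

Pre-subsidy: 555 - 7.5P = -22 + 2.4P gives P* = 5770/99, Q* = 3890/33.
With the subsidy, sellers receive Ps = Pb + 17 for each unit, where Pb is the price buyers pay.
Supply in terms of Pb becomes Qs = -22 + 2.4(Pb + 17) = 18.8 + 2.4Pb. Setting this equal to demand: 555 - 7.5Pb = 18.8 + 2.4Pb, so Pb = 5362/99.
Sellers receive Ps = 5362/99 + 17 = 7045/99; Q' = 555 − 7.5·(5362/99) = 4910/33.
Government outlay = subsidy × quantity = 17 × 4910/33 = 83470/33.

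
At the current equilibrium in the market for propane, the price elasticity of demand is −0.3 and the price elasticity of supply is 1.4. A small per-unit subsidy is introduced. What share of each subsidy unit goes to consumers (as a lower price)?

Consumer share = 14/17

For a small subsidy around the equilibrium, the benefit split depends on the relative slopes, which at a point are proportional to the elasticities.
Buyer share = εs/(εs + |εd|) = 1.4/(1.4 + 0.3) = 14/17; seller share = |εd|/(εs + |εd|) = 3/17.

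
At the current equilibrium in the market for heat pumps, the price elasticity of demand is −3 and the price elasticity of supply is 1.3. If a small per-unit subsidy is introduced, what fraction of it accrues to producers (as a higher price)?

For a small subsidy around the equilibrium, the benefit split depends on the relative slopes, which at a point are proportional to the elasticities.
Buyer share = εs/(εs + |εd|) = 1.3/(1.3 + 3) = 13/43; seller share = |εd|/(εs + |εd|) = 30/43.
So producers capture 30/43 of the subsidy.

Producer share = 30/43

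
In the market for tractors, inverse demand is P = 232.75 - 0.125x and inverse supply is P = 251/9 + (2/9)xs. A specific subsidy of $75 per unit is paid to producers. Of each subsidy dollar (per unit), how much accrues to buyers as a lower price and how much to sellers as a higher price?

Pre-subsidy: 232.75 - 0.125x = 251/9 + (2/9)x gives x* = 590 and P* = 159.
With the subsidy, sellers receive Ps = Pb + 75 for each unit, where Pb is the price buyers pay.
On the curves, Pb = 232.75 - 0.125x and Ps = 251/9 + (2/9)x; the wedge Ps − Pb = 75 gives 251/9 + (2/9)x − (232.75 - 0.125x) = 75, so x' = 806.
Then Pb = 232.75 − 0.125·806 = 132 and Ps = 251/9 + (2/9)·806 = 207.
Buyers' price falls by P* − Pb = 159 − 132 = 27; sellers' price rises by Ps − P* = 207 − 159 = 48.

Buyers gain $27 per unit; sellers gain $48 per unit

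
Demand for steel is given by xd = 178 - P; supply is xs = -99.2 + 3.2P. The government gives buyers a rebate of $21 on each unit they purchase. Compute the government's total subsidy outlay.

Government cost = $2688

Pre-subsidy: 178 - P = -99.2 + 3.2P gives P* = 66, x* = 112.
With the rebate, buyers effectively pay Pb = Ps − 21, where Ps is the price sellers receive.
Demand in terms of Ps becomes xd = 178 − 1(Ps − 21) = 199 - Ps. Setting this equal to supply: 199 - Ps = -99.2 + 3.2Ps, so Ps = 71.
Buyers pay Pb = 71 − 21 = 50; x' = -99.2 + 3.2·71 = 128.
Government outlay = subsidy × quantity = 21 × 128 = 2688.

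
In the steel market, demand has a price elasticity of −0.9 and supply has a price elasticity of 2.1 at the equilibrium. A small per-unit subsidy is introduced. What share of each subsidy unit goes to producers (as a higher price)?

Producer share = 0.3

For a small subsidy around the equilibrium, the benefit split depends on the relative slopes, which at a point are proportional to the elasticities.
Buyer share = εs/(εs + |εd|) = 2.1/(2.1 + 0.9) = 0.7; seller share = |εd|/(εs + |εd|) = 0.3.
So producers capture 0.3 of the subsidy.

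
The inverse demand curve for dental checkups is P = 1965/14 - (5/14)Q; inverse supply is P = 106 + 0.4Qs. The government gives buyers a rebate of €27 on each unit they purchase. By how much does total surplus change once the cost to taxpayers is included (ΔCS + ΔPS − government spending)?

Net change in total surplus = -25515/53

Pre-subsidy: 1965/14 - (5/14)Q = 106 + 0.4Q gives Q* = 2405/53 and P* = 6580/53.
With the rebate, buyers effectively pay Pb = Ps − 27, where Ps is the price sellers receive.
On the curves, Pb = 1965/14 - (5/14)Q and Ps = 106 + 0.4Q; the wedge Ps − Pb = 27 gives 106 + 0.4Q − (1965/14 - (5/14)Q) = 27, so Q' = 4295/53.
Then Pb = 1965/14 − (5/14)·(4295/53) = 5905/53 and Ps = 106 + 0.4·(4295/53) = 7336/53.
ΔCS = ½(2405/53 + 4295/53)(6580/53 − 5905/53) = 2261250/2809; ΔPS = ½(2405/53 + 4295/53)(7336/53 − 6580/53) = 2532600/2809.
Government spending = 27 × 4295/53 = 115965/53.
Net change = 2261250/2809 + 2532600/2809 − 115965/53 = -25515/53. The loss equals the DWL triangle ½·27·1890/53.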